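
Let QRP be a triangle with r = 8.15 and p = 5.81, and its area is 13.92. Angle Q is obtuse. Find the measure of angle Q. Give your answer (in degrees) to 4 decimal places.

∠Q ≈ 143.9888°

From area = ½·r·p·sin Q, we get sin Q = 2·area/(r·p) ≈ 0.58794.
Taking the obtuse solution, ∠Q ≈ 143.99°.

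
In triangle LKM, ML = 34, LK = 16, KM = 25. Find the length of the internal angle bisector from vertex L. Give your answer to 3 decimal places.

20.199

By the law of cosines, cos L = (ML² + LK² − KM²) / (2·ML·LK) ≈ 0.72335, so ∠L ≈ 43.67°.
The bisector from L has length 2·ML·LK·cos(∠L/2)/(ML+LK) ≈ 20.199.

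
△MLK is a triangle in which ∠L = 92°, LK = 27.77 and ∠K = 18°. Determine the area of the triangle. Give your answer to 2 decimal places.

area ≈ 126.72

The third angle is ∠M = 180° − ∠L − ∠K = 70.00°.
Law of sines: KM = LK·sin L/sin M ≈ 29.534.
Law of sines: ML = LK·sin K/sin M ≈ 9.1321.
Area = ½·LK·KM·sin K ≈ 126.72.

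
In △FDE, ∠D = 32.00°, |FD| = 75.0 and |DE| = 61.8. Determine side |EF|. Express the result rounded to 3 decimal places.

By the law of cosines, |EF|² = |FD|² + |DE|² − 2·|FD|·|DE|·cos D = 1582.8, so |EF| ≈ 39.785.

39.785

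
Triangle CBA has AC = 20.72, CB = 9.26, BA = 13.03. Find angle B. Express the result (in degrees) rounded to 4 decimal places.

∠B ≈ 136.0691°

By the law of cosines, cos B = (CB² + BA² − AC²) / (2·CB·BA) ≈ -0.72018, so ∠B ≈ 136.07°.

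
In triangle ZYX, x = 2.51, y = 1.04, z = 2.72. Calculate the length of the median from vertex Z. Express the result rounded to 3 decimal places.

Median from Z: ½√(2·y² + 2·x² − z²) ≈ 1.3569.

1.357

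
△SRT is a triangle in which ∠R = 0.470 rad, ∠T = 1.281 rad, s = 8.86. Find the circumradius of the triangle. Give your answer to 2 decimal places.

4.50

The third angle is ∠S = π − ∠R − ∠T = 1.391 rad.
Law of sines: r = s·sin R/sin S ≈ 4.0786.
Law of sines: t = s·sin T/sin S ≈ 8.6303.
Circumradius = s/(2 sin S) ≈ 4.5029.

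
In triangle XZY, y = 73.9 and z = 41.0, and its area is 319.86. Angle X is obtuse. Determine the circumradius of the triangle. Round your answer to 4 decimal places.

From area = ½·z·y·sin X, we get sin X = 2·area/(z·y) ≈ 0.21114.
Taking the obtuse solution, ∠X ≈ 167.81°.
Law of cosines then gives x ≈ 114.3.
Circumradius = x/(2 sin X) ≈ 270.69.

R ≈ 270.6885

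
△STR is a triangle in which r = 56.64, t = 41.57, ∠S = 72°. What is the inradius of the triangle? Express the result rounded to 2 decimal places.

14.24

By the law of cosines, s² = t² + r² − 2·t·r·cos S = 3481, so s ≈ 59.
Area = ½·t·r·sin S ≈ 1119.6.
Semiperimeter p = (59+41.57+56.64)/2 = 78.605.
Inradius = area/p = 1119.6/78.605 ≈ 14.244.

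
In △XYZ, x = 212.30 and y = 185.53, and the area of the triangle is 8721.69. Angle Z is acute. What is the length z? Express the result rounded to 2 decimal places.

From area = ½·x·y·sin Z, we get sin Z = 2·area/(x·y) ≈ 0.44286.
Taking the acute solution, ∠Z ≈ 26.29°.
Law of cosines then gives z ≈ 94.142.

94.14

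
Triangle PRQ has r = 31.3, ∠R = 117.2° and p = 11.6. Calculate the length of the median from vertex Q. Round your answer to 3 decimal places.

Law of sines: sin P = p·sin R/r ≈ 0.32962.
Since r ≥ p, only the acute value applies: ∠P ≈ 19.25°.
Then ∠Q = 180° − ∠R − ∠P ≈ 43.55°.
Law of sines gives q = r·sin Q/sin R ≈ 24.248.
Median from Q: ½√(2·p² + 2·r² − q²) ≈ 20.252.

20.252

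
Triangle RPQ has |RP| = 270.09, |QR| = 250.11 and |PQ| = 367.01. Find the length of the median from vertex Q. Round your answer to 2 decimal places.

283.53

Median from Q: ½√(2·|PQ|² + 2·|QR|² − |RP|²) ≈ 283.53.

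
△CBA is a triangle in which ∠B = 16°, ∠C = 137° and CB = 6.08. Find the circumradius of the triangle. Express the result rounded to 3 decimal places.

The third angle is ∠A = 180° − ∠C − ∠B = 27.00°.
Law of sines: BA = CB·sin C/sin A ≈ 9.1336.
Law of sines: AC = CB·sin B/sin A ≈ 3.6914.
Circumradius = CB/(2 sin A) ≈ 6.6962.

R ≈ 6.696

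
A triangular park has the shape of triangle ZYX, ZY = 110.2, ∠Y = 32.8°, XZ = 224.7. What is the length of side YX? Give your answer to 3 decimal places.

309.256

Law of sines: sin X = ZY·sin Y/XZ ≈ 0.26567.
Since XZ ≥ ZY, only the acute value applies: ∠X ≈ 15.41°.
Then ∠Z = 180° − ∠Y − ∠X ≈ 131.79°.
Law of sines gives YX = XZ·sin Z/sin Y ≈ 309.26.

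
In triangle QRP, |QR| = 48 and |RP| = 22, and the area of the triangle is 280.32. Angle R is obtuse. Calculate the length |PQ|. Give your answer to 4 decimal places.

67.6592

From area = ½·|QR|·|RP|·sin R, we get sin R = 2·area/(|QR|·|RP|) ≈ 0.53091.
Taking the obtuse solution, ∠R ≈ 147.93°.
Law of cosines then gives |PQ| ≈ 67.659.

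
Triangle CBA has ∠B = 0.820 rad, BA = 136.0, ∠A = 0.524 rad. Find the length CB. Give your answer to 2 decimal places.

69.84

The third angle is ∠C = π − ∠B − ∠A = 1.798 rad.
Law of sines: CB = BA·sin A/sin C ≈ 69.836.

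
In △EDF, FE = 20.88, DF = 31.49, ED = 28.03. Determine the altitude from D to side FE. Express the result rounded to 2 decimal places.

Semiperimeter s = (31.49 + 20.88 + 28.03)/2 = 40.2.
Heron's formula: area = √(40.2·8.71·19.32·12.17) ≈ 286.93.
The altitude from D has length 2·area/FE ≈ 27.483.

h_D ≈ 27.48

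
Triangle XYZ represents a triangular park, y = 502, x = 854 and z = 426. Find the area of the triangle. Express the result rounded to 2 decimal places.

77221.99

Semiperimeter s = (854 + 502 + 426)/2 = 891.
Heron's formula: area = √(891·37·389·465) ≈ 77222.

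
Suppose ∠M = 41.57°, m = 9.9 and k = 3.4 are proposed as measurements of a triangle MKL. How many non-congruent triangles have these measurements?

k·sin M = 3.4·sin(41.57°) ≈ 2.256.
Since m ≥ k, exactly one triangle exists.

1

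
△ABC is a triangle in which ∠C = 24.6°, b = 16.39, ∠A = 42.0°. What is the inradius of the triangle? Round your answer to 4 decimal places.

The third angle is ∠B = 180° − ∠C − ∠A = 113.40°.
Law of sines: a = b·sin A/sin B ≈ 11.95.
Law of sines: c = b·sin C/sin B ≈ 7.4343.
Area = ½·b·a·sin C ≈ 40.766.
Semiperimeter s = (11.95+16.39+7.4343)/2 = 17.887.
Inradius = area/s = 40.766/17.887 ≈ 2.2791.

2.2791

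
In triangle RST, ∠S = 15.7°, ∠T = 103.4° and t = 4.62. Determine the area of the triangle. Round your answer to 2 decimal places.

The third angle is ∠R = 180° − ∠S − ∠T = 60.90°.
Law of sines: r = t·sin R/sin T ≈ 4.1498.
Law of sines: s = t·sin S/sin T ≈ 1.2852.
Area = ½·t·r·sin S ≈ 2.594.

area ≈ 2.59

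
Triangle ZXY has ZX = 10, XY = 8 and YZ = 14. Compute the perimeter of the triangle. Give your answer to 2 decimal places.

32.00

Perimeter = 8 + 14 + 10 = 32.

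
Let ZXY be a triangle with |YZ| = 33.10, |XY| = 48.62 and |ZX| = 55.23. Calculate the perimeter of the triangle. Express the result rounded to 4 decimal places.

perimeter ≈ 136.9500

Perimeter = 48.62 + 33.1 + 55.23 = 136.95.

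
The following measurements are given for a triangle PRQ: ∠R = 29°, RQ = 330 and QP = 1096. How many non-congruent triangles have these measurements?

1

RQ·sin R = 330·sin(29°) ≈ 160.
Since QP ≥ RQ, exactly one triangle exists.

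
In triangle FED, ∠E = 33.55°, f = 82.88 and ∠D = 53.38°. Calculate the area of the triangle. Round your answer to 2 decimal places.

The third angle is ∠F = 180° − ∠E − ∠D = 93.07°.
Law of sines: e = f·sin E/sin F ≈ 45.871.
Law of sines: d = f·sin D/sin F ≈ 66.616.
Area = ½·f·e·sin D ≈ 1525.7.

1525.66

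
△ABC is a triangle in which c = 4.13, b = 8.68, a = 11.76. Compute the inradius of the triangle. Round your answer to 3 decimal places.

Semiperimeter s = (11.76 + 8.68 + 4.13)/2 = 12.285.
Heron's formula: area = √(12.285·0.525·3.605·8.155) ≈ 13.77.
Inradius = area/s = 13.77/12.285 ≈ 1.1209.

r ≈ 1.121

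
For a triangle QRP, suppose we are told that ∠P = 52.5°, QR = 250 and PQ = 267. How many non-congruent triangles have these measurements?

2

PQ·sin P = 267·sin(52.5°) ≈ 211.8.
Since PQ sin P < QR < PQ (211.8 < 250 < 267), two triangles exist.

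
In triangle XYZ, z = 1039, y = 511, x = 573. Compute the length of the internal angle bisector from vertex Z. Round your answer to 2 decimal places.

By the law of cosines, cos Z = (x² + y² − z²) / (2·x·y) ≈ -0.83686, so ∠Z ≈ 2.562 rad.
The bisector from Z has length 2·x·y·cos(∠Z/2)/(x+y) ≈ 154.29.

154.29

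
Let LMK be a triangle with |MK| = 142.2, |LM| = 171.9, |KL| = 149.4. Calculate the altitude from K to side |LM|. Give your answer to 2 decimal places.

117.67

Semiperimeter s = (142.2 + 149.4 + 171.9)/2 = 231.75.
Heron's formula: area = √(231.75·89.55·82.35·59.85) ≈ 10114.
The altitude from K has length 2·area/|LM| ≈ 117.67.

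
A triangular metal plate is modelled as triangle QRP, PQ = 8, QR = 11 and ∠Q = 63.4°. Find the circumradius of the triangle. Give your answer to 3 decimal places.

5.762

By the law of cosines, RP² = PQ² + QR² − 2·PQ·QR·cos Q = 106.19, so RP ≈ 10.305.
Area = ½·PQ·QR·sin Q ≈ 39.343.
Circumradius = RP/(2 sin Q) ≈ 5.7625.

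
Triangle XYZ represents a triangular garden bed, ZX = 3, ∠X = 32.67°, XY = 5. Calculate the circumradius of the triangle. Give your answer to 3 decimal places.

By the law of cosines, YZ² = ZX² + XY² − 2·ZX·XY·cos X = 8.7462, so YZ ≈ 2.9574.
Area = ½·ZX·XY·sin X ≈ 4.0485.
Circumradius = YZ/(2 sin X) ≈ 2.7393.

R ≈ 2.739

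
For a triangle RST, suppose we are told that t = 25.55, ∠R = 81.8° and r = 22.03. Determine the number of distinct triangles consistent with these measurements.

0

t·sin R = 25.55·sin(81.8°) ≈ 25.29.
Since r = 22.03 < 25.29 = t sin R, no triangle exists.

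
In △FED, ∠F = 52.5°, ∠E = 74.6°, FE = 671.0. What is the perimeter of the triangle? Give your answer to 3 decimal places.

The third angle is ∠D = 180° − ∠F − ∠E = 52.90°.
Law of sines: ED = FE·sin F/sin D ≈ 667.44.
Law of sines: DF = FE·sin E/sin D ≈ 811.08.
Semiperimeter s = (667.44+811.08+671)/2 = 1074.8.
Perimeter = 667.44 + 811.08 + 671 = 2149.5.

perimeter ≈ 2149.525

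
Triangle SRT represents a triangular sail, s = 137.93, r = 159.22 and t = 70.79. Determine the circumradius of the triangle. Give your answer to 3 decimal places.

79.791

By the law of cosines, cos S = (r² + t² − s²) / (2·r·t) ≈ 0.50294, so ∠S ≈ 59.81°.
Circumradius = s/(2 sin S) ≈ 79.791.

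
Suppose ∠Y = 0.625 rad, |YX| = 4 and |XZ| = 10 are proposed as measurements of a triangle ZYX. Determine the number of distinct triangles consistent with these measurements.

1

|YX|·sin Y = 4·sin(0.625 rad) ≈ 2.34.
Since |XZ| ≥ |YX|, exactly one triangle exists.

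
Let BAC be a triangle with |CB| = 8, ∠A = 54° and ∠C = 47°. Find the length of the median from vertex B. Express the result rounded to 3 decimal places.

The third angle is ∠B = 180° − ∠A − ∠C = 79.00°.
Law of sines: |AC| = |CB|·sin B/sin A ≈ 9.7069.
Law of sines: |BA| = |CB|·sin C/sin A ≈ 7.232.
Median from B: ½√(2·|CB|² + 2·|BA|² − |AC|²) ≈ 5.8818.

m_B ≈ 5.882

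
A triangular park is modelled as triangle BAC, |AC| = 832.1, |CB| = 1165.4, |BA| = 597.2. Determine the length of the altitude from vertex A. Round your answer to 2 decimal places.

Semiperimeter s = (832.1 + 1165.4 + 597.2)/2 = 1297.3.
Heron's formula: area = √(1297.3·465.25·131.95·700.15) ≈ 2.3614e+05.
The altitude from A has length 2·area/|CB| ≈ 405.25.

405.25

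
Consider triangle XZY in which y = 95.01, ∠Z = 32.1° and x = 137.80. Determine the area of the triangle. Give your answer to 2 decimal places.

3478.64

Area = ½·y·x·sin Z ≈ 3478.6.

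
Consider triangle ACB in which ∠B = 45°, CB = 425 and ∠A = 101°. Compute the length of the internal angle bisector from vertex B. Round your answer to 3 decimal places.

The third angle is ∠C = 180° − ∠B − ∠A = 34.00°.
Law of sines: BA = CB·sin C/sin A ≈ 242.11.
Law of sines: AC = CB·sin B/sin A ≈ 306.15.
The bisector from B has length 2·CB·BA·cos(∠B/2)/(CB+BA) ≈ 285.

t_B ≈ 284.999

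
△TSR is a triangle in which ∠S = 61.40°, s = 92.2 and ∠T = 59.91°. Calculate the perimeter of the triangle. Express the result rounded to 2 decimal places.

272.78

The third angle is ∠R = 180° − ∠T − ∠S = 58.69°.
Law of sines: t = s·sin T/sin S ≈ 90.862.
Law of sines: r = s·sin R/sin S ≈ 89.72.
Semiperimeter p = (90.862+92.2+89.72)/2 = 136.39.
Perimeter = 90.862 + 92.2 + 89.72 = 272.78.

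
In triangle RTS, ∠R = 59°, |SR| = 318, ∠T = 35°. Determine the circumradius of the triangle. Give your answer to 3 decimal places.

277.208

The third angle is ∠S = 180° − ∠R − ∠T = 86.00°.
Law of sines: |TS| = |SR|·sin R/sin T ≈ 475.23.
Law of sines: |RT| = |SR|·sin S/sin T ≈ 553.07.
Circumradius = |SR|/(2 sin T) ≈ 277.21.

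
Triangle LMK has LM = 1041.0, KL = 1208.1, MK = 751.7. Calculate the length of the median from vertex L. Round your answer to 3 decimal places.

Median from L: ½√(2·KL² + 2·LM² − MK²) ≈ 1063.2.

m_L ≈ 1063.170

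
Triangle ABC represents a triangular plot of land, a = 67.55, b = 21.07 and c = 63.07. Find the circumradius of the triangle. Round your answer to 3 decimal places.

R ≈ 33.823

By the law of cosines, cos A = (b² + c² − a²) / (2·b·c) ≈ -0.05314, so ∠A ≈ 93.05°.
Circumradius = a/(2 sin A) ≈ 33.823.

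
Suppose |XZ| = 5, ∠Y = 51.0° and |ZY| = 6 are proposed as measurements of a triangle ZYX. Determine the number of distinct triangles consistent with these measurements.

|ZY|·sin Y = 6·sin(51.0°) ≈ 4.663.
Since |ZY| sin Y < |XZ| < |ZY| (4.663 < 5 < 6), two triangles exist.

2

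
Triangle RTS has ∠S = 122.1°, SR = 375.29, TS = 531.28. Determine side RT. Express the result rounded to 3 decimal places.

796.873

By the law of cosines, RT² = TS² + SR² − 2·TS·SR·cos S = 6.3501e+05, so RT ≈ 796.87.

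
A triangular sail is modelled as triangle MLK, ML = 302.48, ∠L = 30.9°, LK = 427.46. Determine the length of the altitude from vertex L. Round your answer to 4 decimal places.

By the law of cosines, KM² = ML² + LK² − 2·ML·LK·cos L = 52324, so KM ≈ 228.74.
Area = ½·ML·LK·sin L ≈ 33200.
The altitude from L has length 2·area/KM ≈ 290.28.

290.2803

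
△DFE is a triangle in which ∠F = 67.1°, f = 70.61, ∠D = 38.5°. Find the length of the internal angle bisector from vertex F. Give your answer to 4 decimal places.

48.3102

The third angle is ∠E = 180° − ∠D − ∠F = 74.40°.
Law of sines: d = f·sin D/sin F ≈ 47.717.
Law of sines: e = f·sin E/sin F ≈ 73.828.
The bisector from F has length 2·e·d·cos(∠F/2)/(e+d) ≈ 48.31.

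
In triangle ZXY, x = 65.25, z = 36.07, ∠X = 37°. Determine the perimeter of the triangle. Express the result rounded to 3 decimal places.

Law of sines: sin Z = z·sin X/x ≈ 0.33268.
Since x ≥ z, only the acute value applies: ∠Z ≈ 19.43°.
Then ∠Y = 180° − ∠X − ∠Z ≈ 123.57°.
Law of sines gives y = x·sin Y/sin X ≈ 90.34.
Semiperimeter s = (36.07+65.25+90.34)/2 = 95.83.
Perimeter = 36.07 + 65.25 + 90.34 = 191.66.

191.660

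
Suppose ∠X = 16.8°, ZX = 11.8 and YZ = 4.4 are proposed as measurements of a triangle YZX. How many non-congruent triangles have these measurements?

2

ZX·sin X = 11.8·sin(16.8°) ≈ 3.411.
Since ZX sin X < YZ < ZX (3.411 < 4.4 < 11.8), two triangles exist.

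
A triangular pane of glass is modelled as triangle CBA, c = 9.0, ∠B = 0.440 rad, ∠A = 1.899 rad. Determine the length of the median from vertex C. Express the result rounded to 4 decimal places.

8.0080

The third angle is ∠C = π − ∠B − ∠A = 0.803 rad.
Law of sines: b = c·sin B/sin C ≈ 5.3305.
Law of sines: a = c·sin A/sin C ≈ 11.847.
Median from C: ½√(2·b² + 2·a² − c²) ≈ 8.008.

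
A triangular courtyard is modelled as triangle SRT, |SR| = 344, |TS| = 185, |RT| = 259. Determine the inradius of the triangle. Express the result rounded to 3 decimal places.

Semiperimeter s = (259 + 185 + 344)/2 = 394.
Heron's formula: area = √(394·135·209·50) ≈ 23576.
Inradius = area/s = 23576/394 ≈ 59.838.

59.838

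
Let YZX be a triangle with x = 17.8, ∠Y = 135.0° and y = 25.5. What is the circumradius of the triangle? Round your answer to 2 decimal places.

Law of sines: sin X = x·sin Y/y ≈ 0.49359.
Since y ≥ x, only the acute value applies: ∠X ≈ 29.58°.
Then ∠Z = 180° − ∠Y − ∠X ≈ 15.42°.
Law of sines gives z = y·sin Z/sin Y ≈ 9.5907.
Circumradius = y/(2 sin Y) ≈ 18.031.

18.03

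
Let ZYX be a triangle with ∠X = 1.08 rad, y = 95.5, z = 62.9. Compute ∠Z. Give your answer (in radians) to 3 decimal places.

0.700

By the law of cosines, x² = z² + y² − 2·z·y·cos X = 7414.2, so x ≈ 86.106.
Law of cosines again: cos Z = (y² + x² − z²)/(2·y·x) ≈ 0.76480, so ∠Z ≈ 0.700 rad.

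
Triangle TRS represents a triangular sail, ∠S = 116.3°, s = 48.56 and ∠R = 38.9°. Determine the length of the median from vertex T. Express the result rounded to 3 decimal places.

40.355

The third angle is ∠T = 180° − ∠R − ∠S = 24.80°.
Law of sines: t = s·sin T/sin S ≈ 22.72.
Law of sines: r = s·sin R/sin S ≈ 34.015.
Median from T: ½√(2·r² + 2·s² − t²) ≈ 40.355.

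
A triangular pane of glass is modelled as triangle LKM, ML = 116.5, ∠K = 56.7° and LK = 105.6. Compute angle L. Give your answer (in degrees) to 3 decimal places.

74.046

Law of sines: sin M = LK·sin K/ML ≈ 0.75761.
Since ML ≥ LK, only the acute value applies: ∠M ≈ 49.25°.
Then ∠L = 180° − ∠K − ∠M ≈ 74.05°.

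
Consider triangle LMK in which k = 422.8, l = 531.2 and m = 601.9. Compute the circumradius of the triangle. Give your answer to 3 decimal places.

308.481

By the law of cosines, cos L = (m² + k² − l²) / (2·m·k) ≈ 0.50862, so ∠L ≈ 59.43°.
Circumradius = l/(2 sin L) ≈ 308.48.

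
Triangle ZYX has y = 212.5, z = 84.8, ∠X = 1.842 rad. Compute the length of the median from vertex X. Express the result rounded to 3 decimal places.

103.311

By the law of cosines, x² = z² + y² − 2·z·y·cos X = 62002, so x ≈ 249.
Median from X: ½√(2·z² + 2·y² − x²) ≈ 103.31.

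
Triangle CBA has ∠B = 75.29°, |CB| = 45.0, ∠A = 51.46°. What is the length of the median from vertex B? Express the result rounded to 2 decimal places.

36.07

The third angle is ∠C = 180° − ∠B − ∠A = 53.25°.
Law of sines: |BA| = |CB|·sin C/sin A ≈ 46.098.
Law of sines: |AC| = |CB|·sin B/sin A ≈ 55.646.
Median from B: ½√(2·|CB|² + 2·|BA|² − |AC|²) ≈ 36.068.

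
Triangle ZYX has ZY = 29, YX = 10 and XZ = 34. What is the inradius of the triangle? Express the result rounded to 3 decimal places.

Semiperimeter s = (10 + 34 + 29)/2 = 36.5.
Heron's formula: area = √(36.5·26.5·2.5·7.5) ≈ 134.67.
Inradius = area/s = 134.67/36.5 ≈ 3.6896.

3.690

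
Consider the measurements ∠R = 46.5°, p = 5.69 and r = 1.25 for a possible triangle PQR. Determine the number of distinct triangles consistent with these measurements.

p·sin R = 5.69·sin(46.5°) ≈ 4.127.
Since r = 1.25 < 4.127 = p sin R, no triangle exists.

0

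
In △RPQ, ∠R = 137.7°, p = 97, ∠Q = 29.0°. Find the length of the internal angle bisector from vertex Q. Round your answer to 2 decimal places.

t_Q ≈ 139.97

The third angle is ∠P = 180° − ∠Q − ∠R = 13.30°.
Law of sines: r = p·sin R/sin P ≈ 283.77.
Law of sines: q = p·sin Q/sin P ≈ 204.42.
The bisector from Q has length 2·r·p·cos(∠Q/2)/(r+p) ≈ 139.97.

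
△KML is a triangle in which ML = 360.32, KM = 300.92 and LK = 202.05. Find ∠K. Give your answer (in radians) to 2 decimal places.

By the law of cosines, cos K = (LK² + KM² − ML²) / (2·LK·KM) ≈ 0.01272, so ∠K ≈ 1.558 rad.

1.56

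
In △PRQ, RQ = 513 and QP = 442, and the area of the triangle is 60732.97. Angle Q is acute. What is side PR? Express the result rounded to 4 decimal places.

From area = ½·RQ·QP·sin Q, we get sin Q = 2·area/(RQ·QP) ≈ 0.53569.
Taking the acute solution, ∠Q ≈ 0.565 rad.
Law of cosines then gives PR ≈ 274.95.

274.9512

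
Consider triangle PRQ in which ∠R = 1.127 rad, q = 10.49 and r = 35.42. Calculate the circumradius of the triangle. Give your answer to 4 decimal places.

19.6096

Law of sines: sin Q = q·sin R/r ≈ 0.26747.
Since r ≥ q, only the acute value applies: ∠Q ≈ 0.271 rad.
Then ∠P = π − ∠R − ∠Q ≈ 1.744 rad.
Law of sines gives p = r·sin P/sin R ≈ 38.634.
Circumradius = r/(2 sin R) ≈ 19.61.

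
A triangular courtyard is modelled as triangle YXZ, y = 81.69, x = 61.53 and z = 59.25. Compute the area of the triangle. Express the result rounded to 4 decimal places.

1816.1548

Semiperimeter s = (81.69 + 61.53 + 59.25)/2 = 101.23.
Heron's formula: area = √(101.23·19.545·39.705·41.985) ≈ 1816.2.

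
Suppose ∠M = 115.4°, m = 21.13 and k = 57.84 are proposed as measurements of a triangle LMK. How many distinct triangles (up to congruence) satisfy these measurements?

0

k·sin M = 57.84·sin(115.4°) ≈ 52.25.
Since ∠M is not acute, a triangle exists only if m > k; here m ≤ k, so there is no triangle.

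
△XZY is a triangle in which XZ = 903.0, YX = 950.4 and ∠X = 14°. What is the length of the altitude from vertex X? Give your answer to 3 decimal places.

By the law of cosines, ZY² = YX² + XZ² − 2·YX·XZ·cos X = 53232, so ZY ≈ 230.72.
Area = ½·YX·XZ·sin X ≈ 1.0381e+05.
The altitude from X has length 2·area/ZY ≈ 899.88.

h_X ≈ 899.878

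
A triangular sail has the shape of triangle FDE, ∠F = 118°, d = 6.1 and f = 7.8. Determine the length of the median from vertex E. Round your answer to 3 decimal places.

Law of sines: sin D = d·sin F/f ≈ 0.69051.
Since f ≥ d, only the acute value applies: ∠D ≈ 43.67°.
Then ∠E = 180° − ∠F − ∠D ≈ 18.33°.
Law of sines gives e = f·sin E/sin F ≈ 2.7781.
Median from E: ½√(2·f² + 2·d² − e²) ≈ 6.8626.

6.863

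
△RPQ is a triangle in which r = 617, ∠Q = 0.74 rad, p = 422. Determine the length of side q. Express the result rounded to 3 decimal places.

417.393

By the law of cosines, q² = r² + p² − 2·r·p·cos Q = 1.7422e+05, so q ≈ 417.39.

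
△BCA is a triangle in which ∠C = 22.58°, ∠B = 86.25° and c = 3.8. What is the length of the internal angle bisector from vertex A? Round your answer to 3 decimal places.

The third angle is ∠A = 180° − ∠B − ∠C = 71.17°.
Law of sines: b = c·sin B/sin C ≈ 9.8753.
Law of sines: a = c·sin A/sin C ≈ 9.3669.
The bisector from A has length 2·b·c·cos(∠A/2)/(b+c) ≈ 4.4633.

4.463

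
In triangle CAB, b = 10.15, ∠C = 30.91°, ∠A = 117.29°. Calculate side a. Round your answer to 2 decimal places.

The third angle is ∠B = 180° − ∠C − ∠A = 31.80°.
Law of sines: a = b·sin A/sin B ≈ 17.118.

17.12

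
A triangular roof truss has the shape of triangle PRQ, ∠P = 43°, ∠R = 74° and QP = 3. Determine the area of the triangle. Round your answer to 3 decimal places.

The third angle is ∠Q = 180° − ∠P − ∠R = 63.00°.
Law of sines: RQ = QP·sin P/sin R ≈ 2.1284.
Law of sines: PR = QP·sin Q/sin R ≈ 2.7807.
Area = ½·QP·RQ·sin Q ≈ 2.8447.

area ≈ 2.845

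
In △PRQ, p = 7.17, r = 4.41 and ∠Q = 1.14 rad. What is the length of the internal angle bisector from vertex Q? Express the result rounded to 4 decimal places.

By the law of cosines, q² = p² + r² − 2·p·r·cos Q = 44.449, so q ≈ 6.667.
The bisector from Q has length 2·p·r·cos(∠Q/2)/(p+r) ≈ 4.5977.

t_Q ≈ 4.5977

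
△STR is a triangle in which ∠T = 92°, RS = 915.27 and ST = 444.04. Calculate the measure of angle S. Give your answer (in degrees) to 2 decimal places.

Law of sines: sin R = ST·sin T/RS ≈ 0.48485.
Since RS ≥ ST, only the acute value applies: ∠R ≈ 29.00°.
Then ∠S = 180° − ∠T − ∠R ≈ 59.00°.

∠S ≈ 59.00°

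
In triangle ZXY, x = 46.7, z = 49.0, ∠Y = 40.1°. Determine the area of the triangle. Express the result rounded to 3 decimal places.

Area = ½·z·x·sin Y ≈ 736.97.

736.974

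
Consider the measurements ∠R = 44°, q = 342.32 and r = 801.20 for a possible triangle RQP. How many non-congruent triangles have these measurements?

q·sin R = 342.32·sin(44°) ≈ 237.8.
Since r ≥ q, exactly one triangle exists.

1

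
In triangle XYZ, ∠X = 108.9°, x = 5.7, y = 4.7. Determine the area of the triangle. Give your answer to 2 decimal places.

area ≈ 4.54

Law of sines: sin Y = y·sin X/x ≈ 0.78011.
Since x ≥ y, only the acute value applies: ∠Y ≈ 51.27°.
Then ∠Z = 180° − ∠X − ∠Y ≈ 19.83°.
Law of sines gives z = x·sin Z/sin X ≈ 2.0438.
Area = ½·x·y·sin Z ≈ 4.5439.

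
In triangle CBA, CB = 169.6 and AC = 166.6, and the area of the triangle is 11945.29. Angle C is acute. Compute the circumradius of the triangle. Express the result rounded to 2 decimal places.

From area = ½·AC·CB·sin C, we get sin C = 2·area/(AC·CB) ≈ 0.84552.
Taking the acute solution, ∠C ≈ 57.73°.
Law of cosines then gives BA ≈ 162.32.
Circumradius = BA/(2 sin C) ≈ 95.986.

95.99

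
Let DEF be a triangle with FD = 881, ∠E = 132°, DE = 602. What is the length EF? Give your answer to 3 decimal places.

Law of sines: sin F = DE·sin E/FD ≈ 0.50780.
Since FD ≥ DE, only the acute value applies: ∠F ≈ 30.52°.
Then ∠D = 180° − ∠E − ∠F ≈ 17.48°.
Law of sines gives EF = FD·sin D/sin E ≈ 356.14.

356.142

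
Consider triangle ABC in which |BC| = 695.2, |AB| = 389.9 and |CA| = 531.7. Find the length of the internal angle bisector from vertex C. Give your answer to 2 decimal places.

By the law of cosines, cos C = (|BC|² + |CA|² − |AB|²) / (2·|BC|·|CA|) ≈ 0.83052, so ∠C ≈ 33.85°.
The bisector from C has length 2·|BC|·|CA|·cos(∠C/2)/(|BC|+|CA|) ≈ 576.46.

t_C ≈ 576.46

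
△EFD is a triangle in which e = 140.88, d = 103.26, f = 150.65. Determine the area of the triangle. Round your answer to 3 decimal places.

area ≈ 7006.370

Semiperimeter s = (140.88 + 150.65 + 103.26)/2 = 197.39.
Heron's formula: area = √(197.39·56.515·46.745·94.135) ≈ 7006.4.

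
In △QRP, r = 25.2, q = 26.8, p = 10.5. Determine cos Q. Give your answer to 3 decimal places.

0.051

By the law of cosines, cos Q = (r² + p² − q²) / (2·r·p) ≈ 0.05111, so ∠Q ≈ 87.07°.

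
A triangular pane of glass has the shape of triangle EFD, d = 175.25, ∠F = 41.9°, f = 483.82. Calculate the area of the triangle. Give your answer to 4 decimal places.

Law of sines: sin D = d·sin F/f ≈ 0.24190.
Since f ≥ d, only the acute value applies: ∠D ≈ 14.00°.
Then ∠E = 180° − ∠F − ∠D ≈ 124.10°.
Law of sines gives e = f·sin E/sin F ≈ 599.89.
Area = ½·f·d·sin E ≈ 35105.

35104.9368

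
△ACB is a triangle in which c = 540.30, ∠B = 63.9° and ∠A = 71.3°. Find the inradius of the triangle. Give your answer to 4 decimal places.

The third angle is ∠C = 180° − ∠B − ∠A = 44.80°.
Law of sines: a = c·sin A/sin C ≈ 726.3.
Law of sines: b = c·sin B/sin C ≈ 688.59.
Area = ½·c·a·sin B ≈ 1.762e+05.
Semiperimeter s = (726.3+540.3+688.59)/2 = 977.6.
Inradius = area/s = 1.762e+05/977.6 ≈ 180.24.

r ≈ 180.2406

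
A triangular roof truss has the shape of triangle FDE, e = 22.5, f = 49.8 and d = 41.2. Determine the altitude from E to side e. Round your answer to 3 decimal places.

Semiperimeter s = (49.8 + 41.2 + 22.5)/2 = 56.75.
Heron's formula: area = √(56.75·6.95·15.55·34.25) ≈ 458.32.
The altitude from E has length 2·area/e ≈ 40.74.

40.740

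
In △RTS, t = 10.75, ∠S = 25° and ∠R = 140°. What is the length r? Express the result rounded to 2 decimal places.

26.70

The third angle is ∠T = 180° − ∠S − ∠R = 15.00°.
Law of sines: r = t·sin R/sin T ≈ 26.698.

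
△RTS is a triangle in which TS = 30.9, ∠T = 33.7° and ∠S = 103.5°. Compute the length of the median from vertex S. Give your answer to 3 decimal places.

The third angle is ∠R = 180° − ∠T − ∠S = 42.80°.
Law of sines: SR = TS·sin T/sin R ≈ 25.234.
Law of sines: RT = TS·sin S/sin R ≈ 44.222.
Median from S: ½√(2·TS² + 2·SR² − RT²) ≈ 17.518.

17.518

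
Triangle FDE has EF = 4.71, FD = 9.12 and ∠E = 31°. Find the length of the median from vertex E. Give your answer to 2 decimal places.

8.52

Law of sines: sin D = EF·sin E/FD ≈ 0.26599.
Since FD ≥ EF, only the acute value applies: ∠D ≈ 15.43°.
Then ∠F = 180° − ∠E − ∠D ≈ 133.57°.
Law of sines gives DE = FD·sin F/sin E ≈ 12.829.
Median from E: ½√(2·DE² + 2·EF² − FD²) ≈ 8.5198.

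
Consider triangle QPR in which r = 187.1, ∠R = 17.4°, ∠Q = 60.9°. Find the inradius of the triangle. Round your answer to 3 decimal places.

74.388

The third angle is ∠P = 180° − ∠R − ∠Q = 101.70°.
Law of sines: q = r·sin Q/sin R ≈ 546.69.
Law of sines: p = r·sin P/sin R ≈ 612.67.
Area = ½·r·q·sin P ≈ 50080.
Semiperimeter s = (546.69+612.67+187.1)/2 = 673.23.
Inradius = area/s = 50080/673.23 ≈ 74.388.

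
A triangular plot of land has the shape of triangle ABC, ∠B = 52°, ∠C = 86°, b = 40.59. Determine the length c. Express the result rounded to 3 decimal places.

The third angle is ∠A = 180° − ∠B − ∠C = 42.00°.
Law of sines: c = b·sin C/sin B ≈ 51.384.

51.384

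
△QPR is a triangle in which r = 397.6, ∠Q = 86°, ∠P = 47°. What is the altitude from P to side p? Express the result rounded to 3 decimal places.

The third angle is ∠R = 180° − ∠Q − ∠P = 47.00°.
Law of sines: q = r·sin Q/sin R ≈ 542.33.
Law of sines: p = r·sin P/sin R ≈ 397.6.
Area = ½·r·q·sin P ≈ 78850.
The altitude from P has length 2·area/p ≈ 396.63.

396.631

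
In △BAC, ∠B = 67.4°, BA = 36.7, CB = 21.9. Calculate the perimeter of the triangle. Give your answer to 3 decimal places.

93.367

By the law of cosines, AC² = CB² + BA² − 2·CB·BA·cos B = 1208.8, so AC ≈ 34.767.
Semiperimeter s = (34.767+21.9+36.7)/2 = 46.684.
Perimeter = 34.767 + 21.9 + 36.7 = 93.367.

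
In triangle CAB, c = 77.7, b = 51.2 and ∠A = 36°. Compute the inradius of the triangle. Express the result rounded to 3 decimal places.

By the law of cosines, a² = b² + c² − 2·b·c·cos A = 2221.8, so a ≈ 47.136.
Area = ½·b·c·sin A ≈ 1169.2.
Semiperimeter s = (77.7+47.136+51.2)/2 = 88.018.
Inradius = area/s = 1169.2/88.018 ≈ 13.283.

13.283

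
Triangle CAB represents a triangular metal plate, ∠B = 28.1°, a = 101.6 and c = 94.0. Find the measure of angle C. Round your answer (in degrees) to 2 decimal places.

∠C ≈ 67.12°

By the law of cosines, b² = c² + a² − 2·c·a·cos B = 2309.2, so b ≈ 48.054.
Law of cosines again: cos C = (a² + b² − c²)/(2·a·b) ≈ 0.38873, so ∠C ≈ 67.12°.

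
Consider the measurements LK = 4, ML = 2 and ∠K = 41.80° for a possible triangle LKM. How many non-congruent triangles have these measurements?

0

LK·sin K = 4·sin(41.80°) ≈ 2.666.
Since ML = 2 < 2.666 = LK sin K, no triangle exists.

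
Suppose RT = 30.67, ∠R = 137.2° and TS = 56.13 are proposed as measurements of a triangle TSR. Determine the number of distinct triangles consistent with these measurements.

1

RT·sin R = 30.67·sin(137.2°) ≈ 20.84.
Since ∠R is not acute, a triangle exists only if TS > RT; here TS > RT, so there is exactly one triangle.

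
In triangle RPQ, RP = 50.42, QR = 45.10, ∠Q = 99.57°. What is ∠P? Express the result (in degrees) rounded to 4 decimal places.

∠P ≈ 61.8892°

Law of sines: sin P = QR·sin Q/RP ≈ 0.88204.
Since RP ≥ QR, only the acute value applies: ∠P ≈ 61.89°.
Then ∠R = 180° − ∠Q − ∠P ≈ 18.54°.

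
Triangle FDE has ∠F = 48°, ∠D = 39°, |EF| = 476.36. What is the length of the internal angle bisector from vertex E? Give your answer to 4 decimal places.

355.0991

The third angle is ∠E = 180° − ∠F − ∠D = 93.00°.
Law of sines: |DE| = |EF|·sin F/sin D ≈ 562.52.
Law of sines: |FD| = |EF|·sin E/sin D ≈ 755.91.
The bisector from E has length 2·|DE|·|EF|·cos(∠E/2)/(|DE|+|EF|) ≈ 355.1.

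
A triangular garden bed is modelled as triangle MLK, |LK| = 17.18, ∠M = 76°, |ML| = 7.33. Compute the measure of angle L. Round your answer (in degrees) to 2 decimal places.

∠L ≈ 79.54°

Law of sines: sin K = |ML|·sin M/|LK| ≈ 0.41399.
Since |LK| ≥ |ML|, only the acute value applies: ∠K ≈ 24.46°.
Then ∠L = 180° − ∠M − ∠K ≈ 79.54°.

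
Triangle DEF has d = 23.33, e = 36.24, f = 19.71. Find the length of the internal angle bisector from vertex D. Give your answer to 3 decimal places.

t_D ≈ 24.292

By the law of cosines, cos D = (e² + f² − d²) / (2·e·f) ≈ 0.81027, so ∠D ≈ 35.88°.
The bisector from D has length 2·e·f·cos(∠D/2)/(e+f) ≈ 24.292.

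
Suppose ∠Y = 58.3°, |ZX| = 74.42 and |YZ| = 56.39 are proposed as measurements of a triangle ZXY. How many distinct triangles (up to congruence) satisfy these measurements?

1

|YZ|·sin Y = 56.39·sin(58.3°) ≈ 47.98.
Since |ZX| ≥ |YZ|, exactly one triangle exists.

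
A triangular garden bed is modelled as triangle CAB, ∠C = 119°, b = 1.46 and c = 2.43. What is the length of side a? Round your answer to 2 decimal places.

Law of sines: sin B = b·sin C/c ≈ 0.52549.
Since c ≥ b, only the acute value applies: ∠B ≈ 31.70°.
Then ∠A = 180° − ∠C − ∠B ≈ 29.30°.
Law of sines gives a = c·sin A/sin C ≈ 1.3596.

1.36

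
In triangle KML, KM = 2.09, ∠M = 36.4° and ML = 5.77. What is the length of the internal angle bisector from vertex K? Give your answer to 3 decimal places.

By the law of cosines, LK² = KM² + ML² − 2·KM·ML·cos M = 18.248, so LK ≈ 4.2718.
Law of cosines again: cos K = (LK² + KM² − ML²)/(2·LK·KM) ≈ -0.59793, so ∠K ≈ 126.72°.
The bisector from K has length 2·LK·KM·cos(∠K/2)/(LK+KM) ≈ 1.2585.

t_K ≈ 1.258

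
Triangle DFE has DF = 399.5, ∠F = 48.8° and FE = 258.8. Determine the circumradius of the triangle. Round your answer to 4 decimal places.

By the law of cosines, ED² = DF² + FE² − 2·DF·FE·cos F = 90373, so ED ≈ 300.62.
Area = ½·DF·FE·sin F ≈ 38896.
Circumradius = ED/(2 sin F) ≈ 199.77.

199.7709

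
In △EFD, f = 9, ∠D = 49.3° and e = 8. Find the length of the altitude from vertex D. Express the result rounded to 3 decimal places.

h_D ≈ 7.636

By the law of cosines, d² = e² + f² − 2·e·f·cos D = 51.098, so d ≈ 7.1483.
Area = ½·e·f·sin D ≈ 27.293.
The altitude from D has length 2·area/d ≈ 7.6362.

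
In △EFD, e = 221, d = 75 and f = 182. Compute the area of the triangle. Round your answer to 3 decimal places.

6341.537

Semiperimeter s = (221 + 182 + 75)/2 = 239.
Heron's formula: area = √(239·18·57·164) ≈ 6341.5.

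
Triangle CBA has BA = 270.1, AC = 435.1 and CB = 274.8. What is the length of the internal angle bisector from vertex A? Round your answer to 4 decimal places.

t_A ≈ 315.7139

By the law of cosines, cos A = (BA² + AC² − CB²) / (2·BA·AC) ≈ 0.79455, so ∠A ≈ 0.653 rad.
The bisector from A has length 2·BA·AC·cos(∠A/2)/(BA+AC) ≈ 315.71.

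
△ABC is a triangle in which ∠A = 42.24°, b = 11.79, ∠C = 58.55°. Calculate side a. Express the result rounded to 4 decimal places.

The third angle is ∠B = 180° − ∠C − ∠A = 79.21°.
Law of sines: a = b·sin A/sin B ≈ 8.0683.

8.0683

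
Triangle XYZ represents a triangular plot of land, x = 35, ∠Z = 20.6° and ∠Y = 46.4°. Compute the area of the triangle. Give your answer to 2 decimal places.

The third angle is ∠X = 180° − ∠Y − ∠Z = 113.00°.
Law of sines: y = x·sin Y/sin X ≈ 27.535.
Law of sines: z = x·sin Z/sin X ≈ 13.378.
Area = ½·x·y·sin Z ≈ 169.54.

169.54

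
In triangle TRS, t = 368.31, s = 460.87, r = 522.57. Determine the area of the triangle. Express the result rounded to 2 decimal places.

area ≈ 82775.93

Semiperimeter p = (368.31 + 522.57 + 460.87)/2 = 675.88.
Heron's formula: area = √(675.88·307.56·153.3·215) ≈ 82776.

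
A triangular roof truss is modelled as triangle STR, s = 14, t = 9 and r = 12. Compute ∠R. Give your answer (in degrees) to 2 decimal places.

By the law of cosines, cos R = (s² + t² − r²) / (2·s·t) ≈ 0.52778, so ∠R ≈ 58.14°.

58.14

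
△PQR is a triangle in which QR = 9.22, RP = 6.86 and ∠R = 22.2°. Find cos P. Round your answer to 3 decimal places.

By the law of cosines, PQ² = QR² + RP² − 2·QR·RP·cos R = 14.947, so PQ ≈ 3.8661.
Law of cosines again: cos P = (RP² + PQ² − QR²)/(2·RP·PQ) ≈ -0.43365, so ∠P ≈ 115.70°.

cos P ≈ -0.434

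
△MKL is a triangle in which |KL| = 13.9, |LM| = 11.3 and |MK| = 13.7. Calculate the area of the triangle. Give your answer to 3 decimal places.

Semiperimeter s = (13.9 + 11.3 + 13.7)/2 = 19.45.
Heron's formula: area = √(19.45·5.55·8.15·5.75) ≈ 71.124.

area ≈ 71.124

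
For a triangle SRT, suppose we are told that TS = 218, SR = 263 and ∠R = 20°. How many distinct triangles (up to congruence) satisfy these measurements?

2

SR·sin R = 263·sin(20°) ≈ 89.95.
Since SR sin R < TS < SR (89.95 < 218 < 263), two triangles exist.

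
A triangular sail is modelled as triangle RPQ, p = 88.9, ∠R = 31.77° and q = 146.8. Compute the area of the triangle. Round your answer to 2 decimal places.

Area = ½·p·q·sin R ≈ 3435.6.

3435.62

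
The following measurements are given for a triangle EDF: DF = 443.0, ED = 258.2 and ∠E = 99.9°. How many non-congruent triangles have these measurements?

1

ED·sin E = 258.2·sin(99.9°) ≈ 254.4.
Since ∠E is not acute, a triangle exists only if DF > ED; here DF > ED, so there is exactly one triangle.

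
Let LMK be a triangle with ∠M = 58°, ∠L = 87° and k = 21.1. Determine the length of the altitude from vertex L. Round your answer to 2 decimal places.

17.89

The third angle is ∠K = 180° − ∠L − ∠M = 35.00°.
Law of sines: l = k·sin L/sin K ≈ 36.736.
Law of sines: m = k·sin M/sin K ≈ 31.197.
Area = ½·k·l·sin M ≈ 328.68.
The altitude from L has length 2·area/l ≈ 17.894.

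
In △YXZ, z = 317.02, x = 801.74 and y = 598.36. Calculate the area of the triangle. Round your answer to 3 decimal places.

Semiperimeter s = (598.36 + 801.74 + 317.02)/2 = 858.56.
Heron's formula: area = √(858.56·260.2·56.82·541.54) ≈ 82910.

area ≈ 82909.607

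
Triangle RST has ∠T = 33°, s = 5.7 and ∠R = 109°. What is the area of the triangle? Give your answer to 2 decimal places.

13.59

The third angle is ∠S = 180° − ∠T − ∠R = 38.00°.
Law of sines: r = s·sin R/sin S ≈ 8.7539.
Law of sines: t = s·sin T/sin S ≈ 5.0425.
Area = ½·s·r·sin T ≈ 13.588.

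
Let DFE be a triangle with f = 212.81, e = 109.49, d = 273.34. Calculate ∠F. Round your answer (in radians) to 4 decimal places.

∠F ≈ 0.8067 rad

By the law of cosines, cos F = (e² + d² − f²) / (2·e·d) ≈ 0.69191, so ∠F ≈ 0.807 rad.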